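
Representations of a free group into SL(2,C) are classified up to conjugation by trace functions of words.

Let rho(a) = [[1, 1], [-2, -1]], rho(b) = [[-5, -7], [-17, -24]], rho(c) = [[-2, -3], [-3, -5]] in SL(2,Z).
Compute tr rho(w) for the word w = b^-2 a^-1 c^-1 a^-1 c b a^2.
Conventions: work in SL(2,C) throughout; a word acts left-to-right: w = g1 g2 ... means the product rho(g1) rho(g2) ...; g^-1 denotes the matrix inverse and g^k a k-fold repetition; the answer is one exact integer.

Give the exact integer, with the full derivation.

-110

rho(b^-1) = [[-24, 7], [17, -5]]
... * rho(b^-1) = [[-24, 7], [17, -5]]  ->  [[695, -203], [-493, 144]]
... * rho(a^-1) = [[-1, -1], [2, 1]]  ->  [[-1101, -898], [781, 637]]
... * rho(c^-1) = [[-5, 3], [3, -2]]  ->  [[2811, -1507], [-1994, 1069]]
... * rho(a^-1) = [[-1, -1], [2, 1]]  ->  [[-5825, -4318], [4132, 3063]]
... * rho(c) = [[-2, -3], [-3, -5]]  ->  [[24604, 39065], [-17453, -27711]]
... * rho(b) = [[-5, -7], [-17, -24]]  ->  [[-787125, -1109788], [558352, 787235]]
... * rho(a) = [[1, 1], [-2, -1]]  ->  [[1432451, 322663], [-1016118, -228883]]
... * rho(a) = [[1, 1], [-2, -1]]  ->  [[787125, 1109788], [-558352, -787235]]
tr = 787125 + -787235 = -110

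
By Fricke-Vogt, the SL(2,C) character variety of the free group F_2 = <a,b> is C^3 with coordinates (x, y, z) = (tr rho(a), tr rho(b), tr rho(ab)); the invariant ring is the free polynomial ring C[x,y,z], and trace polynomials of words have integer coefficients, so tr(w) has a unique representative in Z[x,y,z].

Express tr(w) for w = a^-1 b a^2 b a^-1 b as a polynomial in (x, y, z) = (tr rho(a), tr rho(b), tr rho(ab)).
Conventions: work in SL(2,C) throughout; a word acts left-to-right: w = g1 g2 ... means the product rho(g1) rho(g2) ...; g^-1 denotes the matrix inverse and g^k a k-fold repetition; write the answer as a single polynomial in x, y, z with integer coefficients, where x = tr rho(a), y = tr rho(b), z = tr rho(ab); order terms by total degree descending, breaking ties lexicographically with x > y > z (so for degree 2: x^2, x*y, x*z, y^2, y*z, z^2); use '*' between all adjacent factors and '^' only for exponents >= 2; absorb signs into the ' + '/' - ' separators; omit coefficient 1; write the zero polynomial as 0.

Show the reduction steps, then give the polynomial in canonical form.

tr(a^2 b) = tr(a) tr(b a) - tr(b)   [square of a] = x*z - y
and tr(a^2) = tr(a) tr(a) - tr(1)   [square of a] = x^2 - 2
next, tr(a^2 b^2) = tr(b) tr(a^2 b) - tr(a^2)   [square of b] = x*y*z - x^2 - y^2 + 2
and tr(b^2 a^2 b) = tr(b) tr(a^2 b^2) - tr(a^2 b)   [square of b] = x*y^2*z - x^2*y - y^3 - x*z + 3*y
tr(b a b a) = tr(b a) tr(b a) - tr(1)   [split at a repeated b] = z^2 - 2
next, tr(b a b) = tr(b) tr(a b) - tr(a)   [square of b] = y*z - x
tr(a^2 b a b) = tr(a) tr(b a b a) - tr(b a b)   [square of a] = x*z^2 - y*z - x
tr(a^2 b a) = tr(a) tr(a b a) - tr(a b)   [square of a] = x^2*z - x*y - z
tr(b^2 a^2 b a) = tr(b) tr(a^2 b a b) - tr(a^2 b a)   [square of b] = x*y*z^2 - x^2*z - y^2*z + z
next, tr(b a^2 b a^-1 b) = tr(b^2 a^2 b) tr(a) - tr(b^2 a^2 b a)   [inverse elimination on a] = x^2*y^2*z - x^3*y - x*y^3 - x*y*z^2 + y^2*z + 3*x*y - z
tr(b^2 a b a) = tr(b) tr(a b a b) - tr(a b a)   [square of b] = y*z^2 - x*z - y
tr(b^2 a b) = tr(b) tr(b a b) - tr(b a)   [square of b] = y^2*z - x*y - z
and tr(b a b a^2 b) = tr(a) tr(b^2 a b a) - tr(b^2 a b)   [square of a] = x*y*z^2 - x^2*z - y^2*z + z
and tr(b a b a b a) = tr(b a) tr(b a b a) - tr(b^-1 a^-1)   [split at a repeated b] = z^3 - 3*z
tr(b a b a^2 b a) = tr(a) tr(b a b a b a) - tr(b a b a b)   [square of a] = x*z^3 - y*z^2 - 2*x*z + y
tr(b a^2 b a^-1 b a) = tr(b a b a^2 b) tr(a) - tr(b a b a^2 b a)   [inverse elimination on a] = x^2*y*z^2 - x^3*z - x*y^2*z - x*z^3 + y*z^2 + 3*x*z - y
and tr(a^-1 b a^2 b a^-1 b) = tr(b a^2 b a^-1 b) tr(a) - tr(b a^2 b a^-1 b a)   [inverse elimination on a] = x^3*y^2*z - x^4*y - x^2*y^3 - 2*x^2*y*z^2 + x^3*z + 2*x*y^2*z + x*z^3 + 3*x^2*y - y*z^2 - 4*x*z + y

x^3*y^2*z - x^4*y - x^2*y^3 - 2*x^2*y*z^2 + x^3*z + 2*x*y^2*z + x*z^3 + 3*x^2*y - y*z^2 - 4*x*z + y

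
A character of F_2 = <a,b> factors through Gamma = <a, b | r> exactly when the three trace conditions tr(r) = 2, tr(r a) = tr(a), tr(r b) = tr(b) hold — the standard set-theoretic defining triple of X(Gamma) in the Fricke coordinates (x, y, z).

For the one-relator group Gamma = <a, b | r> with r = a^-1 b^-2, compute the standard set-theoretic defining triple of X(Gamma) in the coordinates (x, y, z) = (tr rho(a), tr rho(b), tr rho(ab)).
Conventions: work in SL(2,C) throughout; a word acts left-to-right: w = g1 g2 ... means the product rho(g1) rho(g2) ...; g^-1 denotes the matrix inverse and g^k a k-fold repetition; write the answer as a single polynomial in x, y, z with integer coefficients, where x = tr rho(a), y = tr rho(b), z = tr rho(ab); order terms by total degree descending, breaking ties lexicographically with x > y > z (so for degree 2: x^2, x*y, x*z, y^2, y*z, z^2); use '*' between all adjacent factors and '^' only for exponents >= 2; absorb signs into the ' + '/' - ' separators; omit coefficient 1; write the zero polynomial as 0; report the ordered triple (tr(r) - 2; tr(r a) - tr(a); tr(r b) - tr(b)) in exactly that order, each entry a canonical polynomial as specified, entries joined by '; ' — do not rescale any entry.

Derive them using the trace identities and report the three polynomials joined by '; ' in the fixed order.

trace(a^-1) = trace(a) = x
reduce: trace(a^-1 b) = trace(b) trace(a) - trace(b a)   [inverse elimination on a] = x*y - z
trace(b^-1 a^-1) = trace(a^-1) trace(b) - trace(a^-1 b)   [inverse elimination on b] = z
trace(a^-1 b^-2) = trace(b^-1 a^-1) trace(b) - trace(b^-1 a^-1 b)   [inverse elimination on b] = y*z - x
trace(b^-2) = trace(b^-1) trace(b) - trace(1) = y^2 - 2
assemble the triple (trace(r) - 2; trace(r a) - x; trace(r b) - y)

y*z - x - 2; y^2 - x - 2; -y + z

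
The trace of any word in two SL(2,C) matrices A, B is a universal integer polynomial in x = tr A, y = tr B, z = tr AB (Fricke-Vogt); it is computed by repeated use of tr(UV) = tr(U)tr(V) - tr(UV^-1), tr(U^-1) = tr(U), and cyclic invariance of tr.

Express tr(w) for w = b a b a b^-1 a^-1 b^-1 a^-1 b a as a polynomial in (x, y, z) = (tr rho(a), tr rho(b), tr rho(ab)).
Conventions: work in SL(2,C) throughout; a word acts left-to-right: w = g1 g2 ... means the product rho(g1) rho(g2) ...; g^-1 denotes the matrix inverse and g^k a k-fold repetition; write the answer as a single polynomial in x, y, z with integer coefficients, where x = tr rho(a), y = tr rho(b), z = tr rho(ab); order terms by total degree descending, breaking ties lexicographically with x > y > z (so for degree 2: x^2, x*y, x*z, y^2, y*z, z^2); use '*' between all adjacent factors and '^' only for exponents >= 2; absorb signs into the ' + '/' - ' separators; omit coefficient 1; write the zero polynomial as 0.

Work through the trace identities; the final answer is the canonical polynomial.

-x*y*z^4 + x^2*z^3 + y^2*z^3 + z^5 + x*y*z^2 - x^2*z - y^2*z - 5*z^3 + 5*z

trace(b a b) = trace(b)*trace(a b) - trace(a) = y*z - x
trace(a b a b) = trace(b a)*trace(b a) - trace(1)   [split at repeated b] = z^2 - 2
trace(a b a) = trace(a)*trace(b a) - trace(b) = x*z - y
trace(b a b a b) = trace(b)*trace(a b a b) - trace(a b a) = y*z^2 - x*z - y
apply: trace(a b a b a b) = trace(b a)*trace(b a b a) - trace(b^-1 a^-1)   [split at repeated b] = z^3 - 3*z
apply: trace(a b a b a) = trace(a)*trace(b a b a) - trace(b a b) = x*z^2 - y*z - x
apply: trace(b a b a b a b) = trace(b)*trace(a b a b a b) - trace(a b a b a) = y*z^3 - x*z^2 - 2*y*z + x
trace(a b a b a b a b) = trace(a b a b)*trace(a b a b) - trace(1)   [split at repeated a] = z^4 - 4*z^2 + 2
apply: trace(a b a b a b a) = trace(a)*trace(b a b a b a) - trace(b a b a b) = x*z^3 - y*z^2 - 2*x*z + y
apply: trace(b a b a b a b a b) = trace(b)*trace(a b a b a b a b) - trace(a b a b a b a) = y*z^4 - x*z^3 - 3*y*z^2 + 2*x*z + y
apply: trace(b a b a b a b a b a) = trace(a b)*trace(a b a b a b a b) - trace(a^-1 b^-1 a^-1 b^-1 a^-1 b^-1)   [split at repeated a] = z^5 - 5*z^3 + 5*z
apply: trace(a b a b a b a b a^-1 b) = trace(b a b a b a b a b)*trace(a) - trace(b a b a b a b a b a) = x*y*z^4 - x^2*z^3 - z^5 - 3*x*y*z^2 + 2*x^2*z + 5*z^3 + x*y - 5*z
use: trace(b a b a b a b a^-1 b^-1 a) = trace(a b a b a b a b a^-1)*trace(b) - trace(a b a b a b a b a^-1 b) = -x*y*z^4 + x^2*z^3 + y^2*z^3 + z^5 + 2*x*y*z^2 - 2*x^2*z - 2*y^2*z - 5*z^3 + 5*z
trace(a^-1 b^-1 a^-1 b a b a b a b) = trace(b a b a b a b a^-1 b^-1)*trace(a) - trace(b a b a b a b a^-1 b^-1 a) = x*y*z^4 - x^2*z^3 - y^2*z^3 - z^5 - x*y*z^2 + x^2*z + 2*y^2*z + 5*z^3 - x*y - 5*z
trace(b a b a b^-1 a^-1 b^-1 a^-1 b a) = trace(a^-1 b^-1 a^-1 b a b a b a)*trace(b) - trace(a^-1 b^-1 a^-1 b a b a b a b) = -x*y*z^4 + x^2*z^3 + y^2*z^3 + z^5 + x*y*z^2 - x^2*z - y^2*z - 5*z^3 + 5*z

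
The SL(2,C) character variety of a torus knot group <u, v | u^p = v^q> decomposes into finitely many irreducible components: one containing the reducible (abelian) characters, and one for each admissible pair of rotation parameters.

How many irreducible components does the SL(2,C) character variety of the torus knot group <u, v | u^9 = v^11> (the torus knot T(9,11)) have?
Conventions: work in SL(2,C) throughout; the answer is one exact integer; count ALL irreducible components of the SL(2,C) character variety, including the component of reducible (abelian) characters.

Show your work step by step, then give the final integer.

41

In the torus knot group T(9,11), u^9 = v^11 is central, so an irreducible representation sends it to +I or -I (Schur).
This locks tr(u) to 2*cos(pi*alpha/9), alpha in 1..8, and tr(v) to 2*cos(pi*beta/11), beta in 1..10, on each component of irreducible characters.
u^9 = (-1)^alpha I and v^11 = (-1)^beta I must agree, so alpha and beta have equal parity.
Counting: 4 odd alphas x 5 odd betas + 4 even alphas x 5 even betas = 20 + 20 = 40.
Total: 40 irreducible-character components + 1 reducible (abelian) component = 41.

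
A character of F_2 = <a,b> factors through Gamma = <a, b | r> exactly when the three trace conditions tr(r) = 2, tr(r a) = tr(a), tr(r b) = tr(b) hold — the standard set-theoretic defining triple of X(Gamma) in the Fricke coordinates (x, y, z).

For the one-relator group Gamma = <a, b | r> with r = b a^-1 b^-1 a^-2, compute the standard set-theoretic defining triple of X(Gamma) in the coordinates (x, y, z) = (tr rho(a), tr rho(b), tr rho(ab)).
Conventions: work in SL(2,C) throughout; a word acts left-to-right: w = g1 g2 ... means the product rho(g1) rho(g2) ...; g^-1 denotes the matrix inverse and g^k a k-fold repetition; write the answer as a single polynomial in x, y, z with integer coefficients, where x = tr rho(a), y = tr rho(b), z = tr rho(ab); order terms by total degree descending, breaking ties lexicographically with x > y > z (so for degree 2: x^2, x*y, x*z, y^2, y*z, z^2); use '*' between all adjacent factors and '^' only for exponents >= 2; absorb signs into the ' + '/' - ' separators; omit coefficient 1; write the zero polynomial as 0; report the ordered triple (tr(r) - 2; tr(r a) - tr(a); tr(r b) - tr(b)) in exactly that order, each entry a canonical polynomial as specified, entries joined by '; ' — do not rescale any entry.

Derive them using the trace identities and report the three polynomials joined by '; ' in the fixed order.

apply: trace(b a^-1) = trace(b) trace(a) - trace(b a)  (eliminate a^-1) = x*y - z
apply: trace(a^-1 b a^-1) = trace(b a^-1) trace(a) - trace(b)  (eliminate a^-1) = x^2*y - x*z - y
use: trace(b^2) = trace(b) trace(b) - trace(1)  (reduce the b square) = y^2 - 2
trace(b^2 a) = trace(b) trace(a b) - trace(a)  (reduce the b square) = y*z - x
trace(b a^-1 b) = trace(b^2) trace(a) - trace(b^2 a)  (eliminate a^-1) = x*y^2 - y*z - x
trace(b a b a) = trace(a b) trace(a b) - trace(1)  (split on a) = z^2 - 2
apply: trace(b a^-1 b a) = trace(b a b) trace(a) - trace(b a b a)  (eliminate a^-1) = x*y*z - x^2 - z^2 + 2
apply: trace(a^-1 b a^-1 b) = trace(b a^-1 b) trace(a) - trace(b a^-1 b a)  (eliminate a^-1) = x^2*y^2 - 2*x*y*z + z^2 - 2
use: trace(a^-1 b a^-1 b^-1) = trace(a^-1 b a^-1) trace(b) - trace(a^-1 b a^-1 b)  (eliminate b^-1) = x*y*z - y^2 - z^2 + 2
apply: trace(b a^-1 b^-1 a^-2) = trace(a^-1 b a^-1 b^-1) trace(a) - trace(a^-1 b a^-1 b^-1 a)  (eliminate a^-1) = x^2*y*z - x*y^2 - x*z^2 + x
apply: trace(a b^2 a) = trace(a) trace(b^2 a) - trace(b^2) = x*y*z - x^2 - y^2 + 2
apply: trace(a b a) = trace(a) trace(b a) - trace(b) = x*z - y
trace(a b^2 a b) = trace(b) trace(a b a b) - trace(a b a) = y*z^2 - x*z - y
apply: trace(b^-1 a b^2 a) = trace(a b^2 a) trace(b) - trace(a b^2 a b) = x*y^2*z - x^2*y - y^3 - y*z^2 + x*z + 3*y
trace(b^2 a^-1 b^-1 a) = trace(b^-1 a b^2) trace(a) - trace(b^-1 a b^2 a) = -x*y^2*z + x^2*y + y^3 + y*z^2 - 3*y
use: trace(b^2 a^-1 b^-1 a^-1) = trace(b^2 a^-1 b^-1) trace(a) - trace(b^2 a^-1 b^-1 a) = x*y^2*z - y^3 - y*z^2 - x*z + 3*y
apply: trace(b a^-1 b^-1 a^-2 b) = trace(b^2 a^-1 b^-1 a^-1) trace(a) - trace(b^2 a^-1 b^-1) = x^2*y^2*z - x*y^3 - x*y*z^2 - x^2*z + 2*x*y + z
assemble the triple (trace(r) - 2; trace(r a) - x; trace(r b) - y)

x^2*y*z - x*y^2 - x*z^2 + x - 2; x*y*z - y^2 - z^2 - x + 2; x^2*y^2*z - x*y^3 - x*y*z^2 - x^2*z + 2*x*y - y + z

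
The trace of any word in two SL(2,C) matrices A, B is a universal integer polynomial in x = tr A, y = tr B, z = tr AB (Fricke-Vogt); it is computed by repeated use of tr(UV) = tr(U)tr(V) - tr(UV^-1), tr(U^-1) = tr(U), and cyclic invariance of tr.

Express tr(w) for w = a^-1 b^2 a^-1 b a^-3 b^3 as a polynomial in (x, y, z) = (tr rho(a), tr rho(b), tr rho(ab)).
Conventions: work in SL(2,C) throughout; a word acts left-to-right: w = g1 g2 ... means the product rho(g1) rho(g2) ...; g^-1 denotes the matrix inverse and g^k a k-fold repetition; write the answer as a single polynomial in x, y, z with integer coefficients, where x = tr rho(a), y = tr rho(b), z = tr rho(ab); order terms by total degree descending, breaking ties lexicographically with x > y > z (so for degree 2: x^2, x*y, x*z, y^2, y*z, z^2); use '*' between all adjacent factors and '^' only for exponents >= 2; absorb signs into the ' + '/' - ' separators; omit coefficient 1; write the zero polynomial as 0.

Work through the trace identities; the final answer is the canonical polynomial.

x^5*y^6 - 3*x^4*y^5*z - 3*x^5*y^4 - 2*x^3*y^6 + 3*x^3*y^4*z^2 + 7*x^4*y^3*z + 5*x^2*y^5*z - x^2*y^3*z^3 + 2*x^5*y^2 + 6*x^3*y^4 - 5*x^3*y^2*z^2 - 4*x*y^4*z^2 - 3*x^4*y*z - 12*x^2*y^3*z + x^2*y*z^3 + y^3*z^3 - 4*x^3*y^2 + x^3*z^2 + x*y^4 + 7*x*y^2*z^2 + 5*x^2*y*z - y^3*z - y*z^3 - x*y^2 - x*z^2 + y*z - x

trace(b^2) = trace(b) * trace(b) - trace(1)   [square of b] = y^2 - 2
trace(b^3) = trace(b) * trace(b^2) - trace(b)   [square of b] = y^3 - 3*y
trace(b^4) = trace(b) * trace(b^3) - trace(b^2)   [square of b] = y^4 - 4*y^2 + 2
trace(b^5) = trace(b) * trace(b^4) - trace(b^3)   [square of b] = y^5 - 5*y^3 + 5*y
trace(b^6) = trace(b) * trace(b^5) - trace(b^4)   [square of b] = y^6 - 6*y^4 + 9*y^2 - 2
trace(a b^2) = trace(b) * trace(a b) - trace(a)   [square of b] = y*z - x
trace(b^2 a b) = trace(b) * trace(a b^2) - trace(a b)   [square of b] = y^2*z - x*y - z
trace(b^2 a b^2) = trace(b) * trace(b^2 a b) - trace(b^2 a)   [square of b] = y^3*z - x*y^2 - 2*y*z + x
trace(b^2 a b^3) = trace(b) * trace(b^2 a b^2) - trace(b^2 a b)   [square of b] = y^4*z - x*y^3 - 3*y^2*z + 2*x*y + z
trace(b^6 a) = trace(b) * trace(b^2 a b^3) - trace(b^2 a b^2)   [square of b] = y^5*z - x*y^4 - 4*y^3*z + 3*x*y^2 + 3*y*z - x
trace(b^5 a^-1 b) = trace(b^6) * trace(a) - trace(b^6 a)   [inverse elimination on a] = x*y^6 - y^5*z - 5*x*y^4 + 4*y^3*z + 6*x*y^2 - 3*y*z - x
trace(a b a b) = trace(b a) * trace(b a) - trace(1)   [split at a repeated b] = z^2 - 2
trace(a b a) = trace(a) * trace(b a) - trace(b)   [square of a] = x*z - y
trace(b a b a b) = trace(b) * trace(a b a b) - trace(a b a)   [square of b] = y*z^2 - x*z - y
trace(b a b a b^2) = trace(b) * trace(b a b a b) - trace(b a b a)   [square of b] = y^2*z^2 - x*y*z - y^2 - z^2 + 2
trace(b a b a b^3) = trace(b) * trace(b a b a b^2) - trace(b a b a b)   [square of b] = y^3*z^2 - x*y^2*z - y^3 - 2*y*z^2 + x*z + 3*y
trace(b a b^5 a) = trace(b) * trace(b a b a b^3) - trace(b a b a b^2)   [square of b] = y^4*z^2 - x*y^3*z - y^4 - 3*y^2*z^2 + 2*x*y*z + 4*y^2 + z^2 - 2
trace(b^5 a^-1 b a) = trace(b a b^5) * trace(a) - trace(b a b^5 a)   [inverse elimination on a] = x*y^5*z - x^2*y^4 - y^4*z^2 - 3*x*y^3*z + 3*x^2*y^2 + y^4 + 3*y^2*z^2 + x*y*z - x^2 - 4*y^2 - z^2 + 2
trace(b^2 a^-1 b a^-1 b^3) = trace(b^5 a^-1 b) * trace(a) - trace(b^5 a^-1 b a)   [inverse elimination on a] = x^2*y^6 - 2*x*y^5*z - 4*x^2*y^4 + y^4*z^2 + 7*x*y^3*z + 3*x^2*y^2 - y^4 - 3*y^2*z^2 - 4*x*y*z + 4*y^2 + z^2 - 2
trace(a b^2 a) = trace(a) * trace(b^2 a) - trace(b^2)   [square of a] = x*y*z - x^2 - y^2 + 2
trace(a b^2 a b^2) = trace(b) * trace(a b^2 a b) - trace(a b^2 a)   [square of b] = y^2*z^2 - 2*x*y*z + x^2 - 2
trace(a b^3 a b^2) = trace(b) * trace(a b^2 a b^2) - trace(a b^2 a b)   [square of b] = y^3*z^2 - 2*x*y^2*z + x^2*y - y*z^2 + x*z - y
trace(b^3 a b^3 a) = trace(b) * trace(a b^3 a b^2) - trace(a b^3 a b)   [square of b] = y^4*z^2 - 2*x*y^3*z + x^2*y^2 - 2*y^2*z^2 + 2*x*y*z + z^2 - 2
trace(b a^-1 b^3 a b^2) = trace(b^3 a b^3) * trace(a) - trace(b^3 a b^3 a)   [inverse elimination on a] = x*y^5*z - x^2*y^4 - y^4*z^2 - 2*x*y^3*z + 2*x^2*y^2 + 2*y^2*z^2 + x*y*z - x^2 - z^2 + 2
trace(b^3 a b^2 a b) = trace(b) * trace(a b^2 a b^3) - trace(a b^2 a b^2)   [square of b] = y^4*z^2 - 2*x*y^3*z + x^2*y^2 - 2*y^2*z^2 + 3*x*y*z - x^2 - y^2 + 2
trace(a b a b a b) = trace(a b) * trace(a b a b) - trace(a^-1 b^-1)   [split at a repeated a] = z^3 - 3*z
trace(a b a b a) = trace(a) * trace(b a b a) - trace(b a b)   [square of a] = x*z^2 - y*z - x
trace(a b^2 a b a b) = trace(b) * trace(a b a b a b) - trace(a b a b a)   [square of b] = y*z^3 - x*z^2 - 2*y*z + x
trace(a b a^2) = trace(a) * trace(a b a) - trace(a b)   [square of a] = x^2*z - x*y - z
trace(a b^2 a b a) = trace(b) * trace(a b a^2 b) - trace(a b a^2)   [square of b] = x*y*z^2 - x^2*z - y^2*z + z
trace(b a b^2 a b a b) = trace(b) * trace(a b^2 a b a b) - trace(a b^2 a b a)   [square of b] = y^2*z^3 - 2*x*y*z^2 + x^2*z - y^2*z + x*y - z
trace(b^3 a b^2 a b a) = trace(b) * trace(b a b^2 a b a b) - trace(b a b^2 a b a)   [square of b] = y^3*z^3 - 2*x*y^2*z^2 + x^2*y*z - y^3*z - y*z^3 + x*y^2 + x*z^2 + y*z - x
trace(b a^-1 b^3 a b^2 a) = trace(b^3 a b^2 a b) * trace(a) - trace(b^3 a b^2 a b a)   [inverse elimination on a] = x*y^4*z^2 - 2*x^2*y^3*z - y^3*z^3 + x^3*y^2 + 2*x^2*y*z + y^3*z + y*z^3 - x^3 - 2*x*y^2 - x*z^2 - y*z + 3*x
trace(b^2 a^-1 b a^-1 b^3 a) = trace(b a^-1 b^3 a b^2) * trace(a) - trace(b a^-1 b^3 a b^2 a)   [inverse elimination on a] = x^2*y^5*z - x^3*y^4 - 2*x*y^4*z^2 + y^3*z^3 + x^3*y^2 + 2*x*y^2*z^2 - x^2*y*z - y^3*z - y*z^3 + 2*x*y^2 + y*z - x
trace(a^-1 b^3 a^-1 b^2 a^-1 b) = trace(b^2 a^-1 b a^-1 b^3) * trace(a) - trace(b^2 a^-1 b a^-1 b^3 a)   [inverse elimination on a] = x^3*y^6 - 3*x^2*y^5*z - 3*x^3*y^4 + 3*x*y^4*z^2 + 7*x^2*y^3*z - y^3*z^3 + 2*x^3*y^2 - x*y^4 - 5*x*y^2*z^2 - 3*x^2*y*z + y^3*z + y*z^3 + 2*x*y^2 + x*z^2 - y*z - x
trace(b^2 a^-1 b^4 a) = trace(b^4 a b^2) * trace(a) - trace(b^4 a b^2 a)   [inverse elimination on a] = x*y^5*z - x^2*y^4 - y^4*z^2 - 2*x*y^3*z + 2*x^2*y^2 + 2*y^2*z^2 + y^2 - 2
trace(b^3 a^-1 b^2 a^-1 b) = trace(b^2 a^-1 b^4) * trace(a) - trace(b^2 a^-1 b^4 a)   [inverse elimination on a] = x^2*y^6 - 2*x*y^5*z - 4*x^2*y^4 + y^4*z^2 + 6*x*y^3*z + 4*x^2*y^2 - 2*y^2*z^2 - 3*x*y*z - x^2 - y^2 + 2
trace(a^-1 b^3 a^-1 b^2 a^-1 b a^-1) = trace(a^-1 b^3 a^-1 b^2 a^-1 b) * trace(a) - trace(a^-1 b^3 a^-1 b^2 a^-1 b a)   [inverse elimination on a] = x^4*y^6 - 3*x^3*y^5*z - 3*x^4*y^4 - x^2*y^6 + 3*x^2*y^4*z^2 + 7*x^3*y^3*z + 2*x*y^5*z - x*y^3*z^3 + 2*x^4*y^2 + 3*x^2*y^4 - 5*x^2*y^2*z^2 - y^4*z^2 - 3*x^3*y*z - 5*x*y^3*z + x*y*z^3 - 2*x^2*y^2 + x^2*z^2 + 2*y^2*z^2 + 2*x*y*z + y^2 - 2
trace(a^-1 b^2 a^-1 b a^-3 b^3) = trace(a^-1 b^3 a^-1 b^2 a^-1 b a^-1) * trace(a) - trace(a^-1 b^3 a^-1 b^2 a^-1 b)   [inverse elimination on a] = x^5*y^6 - 3*x^4*y^5*z - 3*x^5*y^4 - 2*x^3*y^6 + 3*x^3*y^4*z^2 + 7*x^4*y^3*z + 5*x^2*y^5*z - x^2*y^3*z^3 + 2*x^5*y^2 + 6*x^3*y^4 - 5*x^3*y^2*z^2 - 4*x*y^4*z^2 - 3*x^4*y*z - 12*x^2*y^3*z + x^2*y*z^3 + y^3*z^3 - 4*x^3*y^2 + x^3*z^2 + x*y^4 + 7*x*y^2*z^2 + 5*x^2*y*z - y^3*z - y*z^3 - x*y^2 - x*z^2 + y*z - x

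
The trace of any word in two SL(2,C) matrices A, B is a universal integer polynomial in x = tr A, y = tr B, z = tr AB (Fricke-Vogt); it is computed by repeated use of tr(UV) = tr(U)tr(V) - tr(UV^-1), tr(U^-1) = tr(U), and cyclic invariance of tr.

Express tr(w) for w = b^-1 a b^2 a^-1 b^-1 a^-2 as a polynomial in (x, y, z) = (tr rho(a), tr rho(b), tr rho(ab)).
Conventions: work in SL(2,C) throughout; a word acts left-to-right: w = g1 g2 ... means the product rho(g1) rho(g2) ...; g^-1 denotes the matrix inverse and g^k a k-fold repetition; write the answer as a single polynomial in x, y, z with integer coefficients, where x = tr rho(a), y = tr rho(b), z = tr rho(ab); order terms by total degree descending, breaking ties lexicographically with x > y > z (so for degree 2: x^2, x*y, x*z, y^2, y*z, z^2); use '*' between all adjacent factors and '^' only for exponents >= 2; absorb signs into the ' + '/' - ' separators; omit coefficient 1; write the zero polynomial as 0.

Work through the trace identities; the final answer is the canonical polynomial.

-x^2*y^2*z^2 + x^3*y*z + 2*x*y^3*z + x*y*z^3 - x^2*y^2 - y^4 - y^2*z^2 - 4*x*y*z + x^2 + 4*y^2 - 2

tr(b^2) = tr(b) tr(b) - tr(1)   [square of b] = y^2 - 2
tr(a b^2) = tr(b) tr(a b) - tr(a)   [square of b] = y*z - x
tr(b a b^2) = tr(b) tr(a b^2) - tr(a b)   [square of b] = y^2*z - x*y - z
tr(a b a b) = tr(a b) tr(a b) - tr(1)   [split at a repeated a] = z^2 - 2
tr(a b a) = tr(a) tr(b a) - tr(b)   [square of a] = x*z - y
tr(b a b^2 a) = tr(b) tr(a b a b) - tr(a b a)   [square of b] = y*z^2 - x*z - y
tr(a b^2 a^-1 b) = tr(b a b^2) tr(a) - tr(b a b^2 a)   [inverse elimination on a] = x*y^2*z - x^2*y - y*z^2 + y
tr(a b^2 a^-1 b^-1) = tr(a b^2 a^-1) tr(b) - tr(a b^2 a^-1 b)   [inverse elimination on b] = -x*y^2*z + x^2*y + y^3 + y*z^2 - 3*y
tr(b^-1 a b^2 a^-1 b^-1) = tr(a b^2 a^-1 b^-1) tr(b) - tr(a b^2 a^-1)   [inverse elimination on b] = -x*y^3*z + x^2*y^2 + y^4 + y^2*z^2 - 4*y^2 + 2
tr(a b^-1 a b) = tr(a b a) tr(b) - tr(a b a b)   [inverse elimination on b] = x*y*z - y^2 - z^2 + 2
tr(b^2 a^2) = tr(a) tr(b^2 a) - tr(b^2)   [square of a] = x*y*z - x^2 - y^2 + 2
tr(a b^2 a^2) = tr(a) tr(b^2 a^2) - tr(b^2 a)   [square of a] = x^2*y*z - x^3 - x*y^2 - y*z + 3*x
tr(a b^2 a^2 b) = tr(a) tr(b a b^2 a) - tr(b a b^2)   [square of a] = x*y*z^2 - x^2*z - y^2*z + z
tr(a b^-1 a b^2 a) = tr(a b^2 a^2) tr(b) - tr(a b^2 a^2 b)   [inverse elimination on b] = x^2*y^2*z - x^3*y - x*y^3 - x*y*z^2 + x^2*z + 3*x*y - z
tr(a b^2 a b a) = tr(a) tr(b^2 a b a) - tr(b^2 a b)   [square of a] = x*y*z^2 - x^2*z - y^2*z + z
tr(a b a b a b) = tr(a b a b) tr(a b) - tr(b a)   [split at a repeated a] = z^3 - 3*z
tr(a b a b a) = tr(a) tr(b a b a) - tr(b a b)   [square of a] = x*z^2 - y*z - x
tr(a b^2 a b a b) = tr(b) tr(a b a b a b) - tr(a b a b a)   [square of b] = y*z^3 - x*z^2 - 2*y*z + x
tr(a b^-1 a b^2 a b) = tr(a b^2 a b a) tr(b) - tr(a b^2 a b a b)   [inverse elimination on b] = x*y^2*z^2 - x^2*y*z - y^3*z - y*z^3 + x*z^2 + 3*y*z - x
tr(b^-1 a b^-1 a b^2 a) = tr(a b^-1 a b^2 a) tr(b) - tr(a b^-1 a b^2 a b)   [inverse elimination on b] = x^2*y^3*z - x^3*y^2 - x*y^4 - 2*x*y^2*z^2 + 2*x^2*y*z + y^3*z + y*z^3 + 3*x*y^2 - x*z^2 - 4*y*z + x
tr(b^-1 a b^2 a^-1 b^-1 a) = tr(b^-1 a b^-1 a b^2) tr(a) - tr(b^-1 a b^-1 a b^2 a)   [inverse elimination on a] = -x^2*y^3*z + x^3*y^2 + x*y^4 + 2*x*y^2*z^2 - x^2*y*z - y^3*z - y*z^3 - 4*x*y^2 + 4*y*z + x
tr(a^-1 b^-1 a b^2 a^-1 b^-1) = tr(b^-1 a b^2 a^-1 b^-1) tr(a) - tr(b^-1 a b^2 a^-1 b^-1 a)   [inverse elimination on a] = -x*y^2*z^2 + x^2*y*z + y^3*z + y*z^3 - 4*y*z + x
tr(b^-1 a b^2 a^-1 b^-1 a^-2) = tr(a^-1 b^-1 a b^2 a^-1 b^-1) tr(a) - tr(a^-1 b^-1 a b^2 a^-1 b^-1 a)   [inverse elimination on a] = -x^2*y^2*z^2 + x^3*y*z + 2*x*y^3*z + x*y*z^3 - x^2*y^2 - y^4 - y^2*z^2 - 4*x*y*z + x^2 + 4*y^2 - 2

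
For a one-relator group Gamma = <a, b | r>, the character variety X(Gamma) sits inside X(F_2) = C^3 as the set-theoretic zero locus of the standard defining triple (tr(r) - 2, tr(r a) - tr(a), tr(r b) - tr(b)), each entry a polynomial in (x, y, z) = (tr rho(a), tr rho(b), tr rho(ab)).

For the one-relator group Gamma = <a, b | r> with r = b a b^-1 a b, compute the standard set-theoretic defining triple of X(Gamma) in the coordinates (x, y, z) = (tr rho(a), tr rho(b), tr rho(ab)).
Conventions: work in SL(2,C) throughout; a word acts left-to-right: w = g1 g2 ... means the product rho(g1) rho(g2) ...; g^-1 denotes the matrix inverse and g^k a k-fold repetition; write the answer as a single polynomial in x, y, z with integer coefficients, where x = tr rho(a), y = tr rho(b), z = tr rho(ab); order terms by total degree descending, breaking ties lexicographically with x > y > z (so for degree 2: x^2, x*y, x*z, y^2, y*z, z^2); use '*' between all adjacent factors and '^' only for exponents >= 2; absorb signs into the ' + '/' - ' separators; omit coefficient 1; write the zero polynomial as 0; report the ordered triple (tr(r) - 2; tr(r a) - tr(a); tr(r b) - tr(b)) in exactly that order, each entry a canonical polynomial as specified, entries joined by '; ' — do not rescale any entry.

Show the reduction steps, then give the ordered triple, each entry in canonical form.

x*y^2*z - x^2*y - y^3 - y*z^2 + x*z + 3*y - 2; x*y*z^2 - y^2*z - z^3 - x*y - x + 3*z; x*y^3*z - x^2*y^2 - y^4 - y^2*z^2 + 4*y^2 + z^2 - y - 2

tr(b^2 a) = tr(b)*tr(a b) - tr(a) = y*z - x
tr(b^2) = tr(b)*tr(b) - tr(1) = y^2 - 2
tr(a b^2 a) = tr(a)*tr(b^2 a) - tr(b^2) = x*y*z - x^2 - y^2 + 2
tr(a b a b) = tr(b a)*tr(b a) - tr(1) = z^2 - 2
tr(a b a) = tr(a)*tr(b a) - tr(b) = x*z - y
tr(a b^2 a b) = tr(b)*tr(a b a b) - tr(a b a) = y*z^2 - x*z - y
tr(b a b^-1 a b) = tr(a b^2 a)*tr(b) - tr(a b^2 a b) = x*y^2*z - x^2*y - y^3 - y*z^2 + x*z + 3*y
tr(a b a b a) = tr(a)*tr(b a b a) - tr(b a b)  (reduce the a square) = x*z^2 - y*z - x
tr(a b a b a b) = tr(a b)*tr(a b a b) - tr(a^-1 b^-1)  (split on a) = z^3 - 3*z
tr(b a b^-1 a b a) = tr(a b a b a)*tr(b) - tr(a b a b a b)  (eliminate b^-1) = x*y*z^2 - y^2*z - z^3 - x*y + 3*z
tr(a b^3 a) = tr(b)*tr(a^2 b^2) - tr(a^2 b) = x*y^2*z - x^2*y - y^3 - x*z + 3*y
tr(a b^3 a b) = tr(b)*tr(a b a b^2) - tr(a b a b) = y^2*z^2 - x*y*z - y^2 - z^2 + 2
tr(b a b^-1 a b^2) = tr(a b^3 a)*tr(b) - tr(a b^3 a b) = x*y^3*z - x^2*y^2 - y^4 - y^2*z^2 + 4*y^2 + z^2 - 2
assemble the triple (tr(r) - 2; tr(r a) - x; tr(r b) - y)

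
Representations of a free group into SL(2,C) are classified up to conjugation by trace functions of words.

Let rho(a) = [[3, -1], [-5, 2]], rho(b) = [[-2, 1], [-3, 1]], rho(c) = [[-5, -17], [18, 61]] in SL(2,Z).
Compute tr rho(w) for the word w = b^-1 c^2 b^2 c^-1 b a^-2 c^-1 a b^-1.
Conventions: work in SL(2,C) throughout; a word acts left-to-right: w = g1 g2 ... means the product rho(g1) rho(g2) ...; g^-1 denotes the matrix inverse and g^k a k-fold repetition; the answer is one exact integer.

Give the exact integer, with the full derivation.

455610929

rho(b^-1) = [[1, -1], [3, -2]]
... * rho(c) = [[-5, -17], [18, 61]]  ->  [[-23, -78], [-51, -173]]
... * rho(c) = [[-5, -17], [18, 61]]  ->  [[-1289, -4367], [-2859, -9686]]
... * rho(b) = [[-2, 1], [-3, 1]]  ->  [[15679, -5656], [34776, -12545]]
... * rho(b) = [[-2, 1], [-3, 1]]  ->  [[-14390, 10023], [-31917, 22231]]
... * rho(c^-1) = [[61, 17], [-18, -5]]  ->  [[-1058204, -294745], [-2347095, -653744]]
... * rho(b) = [[-2, 1], [-3, 1]]  ->  [[3000643, -1352949], [6655422, -3000839]]
... * rho(a^-1) = [[2, 1], [5, 3]]  ->  [[-763459, -1058204], [-1693351, -2347095]]
... * rho(a^-1) = [[2, 1], [5, 3]]  ->  [[-6817938, -3938071], [-15122177, -8734636]]
... * rho(c^-1) = [[61, 17], [-18, -5]]  ->  [[-345008940, -96214591], [-765229349, -213403829]]
... * rho(a) = [[3, -1], [-5, 2]]  ->  [[-553953865, 152579758], [-1228668902, 338421691]]
... * rho(b^-1) = [[1, -1], [3, -2]]  ->  [[-96214591, 248794349], [-213403829, 551825520]]
tr = -96214591 + 551825520 = 455610929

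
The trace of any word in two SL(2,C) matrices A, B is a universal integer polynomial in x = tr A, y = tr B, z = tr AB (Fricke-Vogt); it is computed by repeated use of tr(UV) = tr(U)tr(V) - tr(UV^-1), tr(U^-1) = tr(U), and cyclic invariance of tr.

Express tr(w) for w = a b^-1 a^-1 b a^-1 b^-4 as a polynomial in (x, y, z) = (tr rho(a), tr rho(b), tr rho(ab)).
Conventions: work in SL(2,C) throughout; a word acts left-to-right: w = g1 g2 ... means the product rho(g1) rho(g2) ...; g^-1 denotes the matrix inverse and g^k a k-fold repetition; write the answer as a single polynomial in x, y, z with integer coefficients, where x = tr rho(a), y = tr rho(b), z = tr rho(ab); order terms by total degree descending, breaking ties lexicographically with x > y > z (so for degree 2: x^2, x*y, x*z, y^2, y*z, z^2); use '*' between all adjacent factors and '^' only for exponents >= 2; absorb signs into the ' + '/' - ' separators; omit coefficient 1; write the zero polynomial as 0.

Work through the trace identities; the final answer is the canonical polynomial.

tr(b^-1) = tr(b) = y
tr(b^-2) = tr(b^-1)*tr(b) - tr(1)  (eliminate b^-1) = y^2 - 2
reduce: tr(b^-3) = tr(b^-2)*tr(b) - tr(b^-1)  (eliminate b^-1) = y^3 - 3*y
so tr(b^-4) = tr(b^-3)*tr(b) - tr(b^-2)  (eliminate b^-1) = y^4 - 4*y^2 + 2
tr(a^2) = tr(a)*tr(a) - tr(1)  (reduce the a square) = x^2 - 2
tr(a^2 b) = tr(a)*tr(b a) - tr(b)  (reduce the a square) = x*z - y
reduce: tr(b^-1 a^2) = tr(a^2)*tr(b) - tr(a^2 b)  (eliminate b^-1) = x^2*y - x*z - y
tr(a b^-2 a) = tr(b^-1 a^2)*tr(b) - tr(b^-1 a^2 b)  (eliminate b^-1) = x^2*y^2 - x*y*z - x^2 - y^2 + 2
reduce: tr(a b a b) = tr(a b)*tr(a b) - tr(1)  (split on a) = z^2 - 2
tr(a b a b^-1) = tr(a b a)*tr(b) - tr(a b a b)  (eliminate b^-1) = x*y*z - y^2 - z^2 + 2
tr(a b^-2 a b) = tr(a b a b^-1)*tr(b) - tr(a b a)  (eliminate b^-1) = x*y^2*z - y^3 - y*z^2 - x*z + 3*y
so tr(b^-2 a b^-1 a) = tr(a b^-2 a)*tr(b) - tr(a b^-2 a b)  (eliminate b^-1) = x^2*y^3 - 2*x*y^2*z - x^2*y + y*z^2 + x*z - y
tr(b^-1 a b^-1 a) = tr(a b^-1 a)*tr(b) - tr(a b^-1 a b)  (eliminate b^-1) = x^2*y^2 - 2*x*y*z + z^2 - 2
reduce: tr(b^-3 a b^-1 a) = tr(b^-2 a b^-1 a)*tr(b) - tr(b^-2 a b^-1 a b)  (eliminate b^-1) = x^2*y^4 - 2*x*y^3*z - 2*x^2*y^2 + y^2*z^2 + 3*x*y*z - y^2 - z^2 + 2
reduce: tr(a^2 b a) = tr(a)*tr(a b a) - tr(a b)  (reduce the a square) = x^2*z - x*y - z
tr(b a b) = tr(b)*tr(a b) - tr(a)  (reduce the b square) = y*z - x
tr(a^2 b a b) = tr(a)*tr(b a b a) - tr(b a b)  (reduce the a square) = x*z^2 - y*z - x
reduce: tr(b^-1 a^2 b a) = tr(a^2 b a)*tr(b) - tr(a^2 b a b)  (eliminate b^-1) = x^2*y*z - x*y^2 - x*z^2 + x
so tr(a b a b^-2 a) = tr(b^-1 a^2 b a)*tr(b) - tr(b^-1 a^2 b a b)  (eliminate b^-1) = x^2*y^2*z - x*y^3 - x*y*z^2 - x^2*z + 2*x*y + z
tr(a b a b a b) = tr(b a b a)*tr(b a) - tr(a b)  (split on b) = z^3 - 3*z
tr(a b a b a b^-1) = tr(a b a b a)*tr(b) - tr(a b a b a b)  (eliminate b^-1) = x*y*z^2 - y^2*z - z^3 - x*y + 3*z
tr(a b a b^-2 a b) = tr(a b a b a b^-1)*tr(b) - tr(a b a b a)  (eliminate b^-1) = x*y^2*z^2 - y^3*z - y*z^3 - x*y^2 - x*z^2 + 4*y*z + x
so tr(b^-2 a b^-1 a b a) = tr(a b a b^-2 a)*tr(b) - tr(a b a b^-2 a b)  (eliminate b^-1) = x^2*y^3*z - x*y^4 - 2*x*y^2*z^2 - x^2*y*z + y^3*z + y*z^3 + 3*x*y^2 + x*z^2 - 3*y*z - x
reduce: tr(a b^-1 a b a) = tr(a b a^2)*tr(b) - tr(a b a^2 b)  (eliminate b^-1) = x^2*y*z - x*y^2 - x*z^2 + x
so tr(b^-1 a b^-1 a b a) = tr(a b^-1 a b a)*tr(b) - tr(a b^-1 a b a b)  (eliminate b^-1) = x^2*y^2*z - x*y^3 - 2*x*y*z^2 + y^2*z + z^3 + 2*x*y - 3*z
reduce: tr(a b^-1 a b a b^-3) = tr(b^-2 a b^-1 a b a)*tr(b) - tr(b^-2 a b^-1 a b a b)  (eliminate b^-1) = x^2*y^4*z - x*y^5 - 2*x*y^3*z^2 - 2*x^2*y^2*z + y^4*z + y^2*z^3 + 4*x*y^3 + 3*x*y*z^2 - 4*y^2*z - z^3 - 3*x*y + 3*z
tr(b^-4 a b^-1 a b a) = tr(a b^-1 a b a b^-3)*tr(b) - tr(a b^-1 a b a b^-2)  (eliminate b^-1) = x^2*y^5*z - x*y^6 - 2*x*y^4*z^2 - 3*x^2*y^3*z + y^5*z + y^3*z^3 + 5*x*y^4 + 5*x*y^2*z^2 + x^2*y*z - 5*y^3*z - 2*y*z^3 - 6*x*y^2 - x*z^2 + 6*y*z + x
tr(b a^-1 b^-4 a b^-1 a) = tr(b^-4 a b^-1 a b)*tr(a) - tr(b^-4 a b^-1 a b a)  (eliminate a^-1) = -x^2*y^5*z + x^3*y^4 + x*y^6 + 2*x*y^4*z^2 + x^2*y^3*z - y^5*z - y^3*z^3 - 2*x^3*y^2 - 5*x*y^4 - 4*x*y^2*z^2 + 2*x^2*y*z + 5*y^3*z + 2*y*z^3 + 5*x*y^2 - 6*y*z + x
so tr(a b^-1 a^-1 b a^-1 b^-4) = tr(b a^-1 b^-4 a b^-1)*tr(a) - tr(b a^-1 b^-4 a b^-1 a)  (eliminate a^-1) = x^2*y^5*z - x^3*y^4 - x*y^6 - 2*x*y^4*z^2 - x^2*y^3*z + y^5*z + y^3*z^3 + 2*x^3*y^2 + 6*x*y^4 + 4*x*y^2*z^2 - 2*x^2*y*z - 5*y^3*z - 2*y*z^3 - 9*x*y^2 + 6*y*z + x

x^2*y^5*z - x^3*y^4 - x*y^6 - 2*x*y^4*z^2 - x^2*y^3*z + y^5*z + y^3*z^3 + 2*x^3*y^2 + 6*x*y^4 + 4*x*y^2*z^2 - 2*x^2*y*z - 5*y^3*z - 2*y*z^3 - 9*x*y^2 + 6*y*z + x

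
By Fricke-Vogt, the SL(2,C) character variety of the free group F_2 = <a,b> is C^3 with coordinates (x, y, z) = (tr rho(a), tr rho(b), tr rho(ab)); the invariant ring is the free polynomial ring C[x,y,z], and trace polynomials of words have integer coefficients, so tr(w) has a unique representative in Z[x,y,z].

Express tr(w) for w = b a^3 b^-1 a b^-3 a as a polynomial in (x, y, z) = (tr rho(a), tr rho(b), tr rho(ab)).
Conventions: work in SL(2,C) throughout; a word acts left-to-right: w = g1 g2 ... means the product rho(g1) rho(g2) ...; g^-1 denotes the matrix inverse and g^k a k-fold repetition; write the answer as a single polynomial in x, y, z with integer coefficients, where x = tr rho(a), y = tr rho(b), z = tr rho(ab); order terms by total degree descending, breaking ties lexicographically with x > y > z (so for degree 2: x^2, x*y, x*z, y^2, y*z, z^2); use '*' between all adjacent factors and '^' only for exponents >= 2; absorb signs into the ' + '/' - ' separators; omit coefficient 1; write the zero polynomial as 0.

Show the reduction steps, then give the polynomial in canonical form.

trace(a b a) = trace(a) * trace(b a) - trace(b) = x*z - y
next, trace(a b a^2) = trace(a) * trace(a b a) - trace(a b) = x^2*z - x*y - z
and trace(a b a^3) = trace(a) * trace(a b a^2) - trace(a b a) = x^3*z - x^2*y - 2*x*z + y
trace(a b a^4) = trace(a) * trace(a b a^3) - trace(a b a^2) = x^4*z - x^3*y - 3*x^2*z + 2*x*y + z
next, trace(b a b a) = trace(b a) * trace(b a) - trace(1)   [split at repeated b] = z^2 - 2
trace(b a b) = trace(b) * trace(a b) - trace(a) = y*z - x
next, trace(a b a b a) = trace(a) * trace(b a b a) - trace(b a b) = x*z^2 - y*z - x
next, trace(b a b a^3) = trace(a) * trace(a b a b a) - trace(a b a b) = x^2*z^2 - x*y*z - x^2 - z^2 + 2
next, trace(a b a^4 b) = trace(a) * trace(b a b a^3) - trace(b a b a^2) = x^3*z^2 - x^2*y*z - x^3 - 2*x*z^2 + y*z + 3*x
and trace(a b^-1 a b a^3) = trace(a b a^4) * trace(b) - trace(a b a^4 b) = x^4*y*z - x^3*y^2 - x^3*z^2 - 2*x^2*y*z + x^3 + 2*x*y^2 + 2*x*z^2 - 3*x
and trace(b^2) = trace(b) * trace(b) - trace(1) = y^2 - 2
trace(b a^2 b) = trace(a) * trace(b^2 a) - trace(b^2) = x*y*z - x^2 - y^2 + 2
next, trace(b a^2 b a^2) = trace(a) * trace(b a^2 b a) - trace(b a^2 b) = x^2*z^2 - 2*x*y*z + y^2 - 2
trace(a b a^3 b a) = trace(a) * trace(b a^2 b a^2) - trace(b a^2 b a) = x^3*z^2 - 2*x^2*y*z + x*y^2 - x*z^2 + y*z - x
trace(b a b a b a) = trace(b a b a) * trace(b a) - trace(a b)   [split at repeated b] = z^3 - 3*z
and trace(b a b a b) = trace(b) * trace(a b a b) - trace(a b a) = y*z^2 - x*z - y
next, trace(b a b a b a^2) = trace(a) * trace(b a b a b a) - trace(b a b a b) = x*z^3 - y*z^2 - 2*x*z + y
next, trace(a b a^3 b a b) = trace(a) * trace(b a b a b a^2) - trace(b a b a b a) = x^2*z^3 - x*y*z^2 - 2*x^2*z - z^3 + x*y + 3*z
and trace(a b^-1 a b a^3 b) = trace(a b a^3 b a) * trace(b) - trace(a b a^3 b a b) = x^3*y*z^2 - 2*x^2*y^2*z - x^2*z^3 + x*y^3 + 2*x^2*z + y^2*z + z^3 - 2*x*y - 3*z
next, trace(a b a^3 b^-1 a b^-1) = trace(a b^-1 a b a^3) * trace(b) - trace(a b^-1 a b a^3 b) = x^4*y^2*z - x^3*y^3 - 2*x^3*y*z^2 + x^2*z^3 + x^3*y + x*y^3 + 2*x*y*z^2 - 2*x^2*z - y^2*z - z^3 - x*y + 3*z
next, trace(a b a^3 b^-1 a) = trace(a^2 b a^3) * trace(b) - trace(a^2 b a^3 b) = x^4*y*z - x^3*y^2 - x^3*z^2 - x^2*y*z + x*y^2 + x*z^2 + x
next, trace(a b a^3 b^-1 a b^-2) = trace(a b a^3 b^-1 a b^-1) * trace(b) - trace(a b a^3 b^-1 a) = x^4*y^3*z - x^3*y^4 - 2*x^3*y^2*z^2 - x^4*y*z + x^2*y*z^3 + 2*x^3*y^2 + x^3*z^2 + x*y^4 + 2*x*y^2*z^2 - x^2*y*z - y^3*z - y*z^3 - 2*x*y^2 - x*z^2 + 3*y*z - x
trace(b a^3 b^-1 a b^-3 a) = trace(a b a^3 b^-1 a b^-2) * trace(b) - trace(a b a^3 b^-1 a b^-1) = x^4*y^4*z - x^3*y^5 - 2*x^3*y^3*z^2 - 2*x^4*y^2*z + x^2*y^2*z^3 + 3*x^3*y^3 + 3*x^3*y*z^2 + x*y^5 + 2*x*y^3*z^2 - x^2*y^2*z - x^2*z^3 - y^4*z - y^2*z^3 - x^3*y - 3*x*y^3 - 3*x*y*z^2 + 2*x^2*z + 4*y^2*z + z^3 - 3*z

x^4*y^4*z - x^3*y^5 - 2*x^3*y^3*z^2 - 2*x^4*y^2*z + x^2*y^2*z^3 + 3*x^3*y^3 + 3*x^3*y*z^2 + x*y^5 + 2*x*y^3*z^2 - x^2*y^2*z - x^2*z^3 - y^4*z - y^2*z^3 - x^3*y - 3*x*y^3 - 3*x*y*z^2 + 2*x^2*z + 4*y^2*z + z^3 - 3*z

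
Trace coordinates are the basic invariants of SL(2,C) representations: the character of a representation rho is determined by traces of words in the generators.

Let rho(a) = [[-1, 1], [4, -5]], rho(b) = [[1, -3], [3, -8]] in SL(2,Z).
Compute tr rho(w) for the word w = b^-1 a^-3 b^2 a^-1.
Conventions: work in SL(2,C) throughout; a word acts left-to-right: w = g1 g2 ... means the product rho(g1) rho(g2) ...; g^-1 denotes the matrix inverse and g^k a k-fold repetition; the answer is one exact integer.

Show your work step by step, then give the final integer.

-70558

rho(b^-1) = [[-8, 3], [-3, 1]]
... * rho(a^-1) = [[-5, -1], [-4, -1]]  ->  [[28, 5], [11, 2]]
... * rho(a^-1) = [[-5, -1], [-4, -1]]  ->  [[-160, -33], [-63, -13]]
... * rho(a^-1) = [[-5, -1], [-4, -1]]  ->  [[932, 193], [367, 76]]
... * rho(b) = [[1, -3], [3, -8]]  ->  [[1511, -4340], [595, -1709]]
... * rho(b) = [[1, -3], [3, -8]]  ->  [[-11509, 30187], [-4532, 11887]]
... * rho(a^-1) = [[-5, -1], [-4, -1]]  ->  [[-63203, -18678], [-24888, -7355]]
tr = -63203 + -7355 = -70558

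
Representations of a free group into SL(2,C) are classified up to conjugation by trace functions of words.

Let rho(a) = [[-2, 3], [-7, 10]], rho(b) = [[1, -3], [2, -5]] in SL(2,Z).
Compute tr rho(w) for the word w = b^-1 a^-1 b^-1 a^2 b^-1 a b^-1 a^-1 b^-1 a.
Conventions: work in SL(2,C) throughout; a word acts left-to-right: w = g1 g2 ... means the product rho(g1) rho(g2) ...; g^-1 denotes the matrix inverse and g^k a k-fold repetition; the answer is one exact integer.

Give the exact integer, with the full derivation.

rho(b^-1) = [[-5, 3], [-2, 1]]
... * rho(a^-1) = [[10, -3], [7, -2]]  ->  [[-29, 9], [-13, 4]]
... * rho(b^-1) = [[-5, 3], [-2, 1]]  ->  [[127, -78], [57, -35]]
... * rho(a) = [[-2, 3], [-7, 10]]  ->  [[292, -399], [131, -179]]
... * rho(a) = [[-2, 3], [-7, 10]]  ->  [[2209, -3114], [991, -1397]]
... * rho(b^-1) = [[-5, 3], [-2, 1]]  ->  [[-4817, 3513], [-2161, 1576]]
... * rho(a) = [[-2, 3], [-7, 10]]  ->  [[-14957, 20679], [-6710, 9277]]
... * rho(b^-1) = [[-5, 3], [-2, 1]]  ->  [[33427, -24192], [14996, -10853]]
... * rho(a^-1) = [[10, -3], [7, -2]]  ->  [[164926, -51897], [73989, -23282]]
... * rho(b^-1) = [[-5, 3], [-2, 1]]  ->  [[-720836, 442881], [-323381, 198685]]
... * rho(a) = [[-2, 3], [-7, 10]]  ->  [[-1658495, 2266302], [-744033, 1016707]]
tr = -1658495 + 1016707 = -641788

-641788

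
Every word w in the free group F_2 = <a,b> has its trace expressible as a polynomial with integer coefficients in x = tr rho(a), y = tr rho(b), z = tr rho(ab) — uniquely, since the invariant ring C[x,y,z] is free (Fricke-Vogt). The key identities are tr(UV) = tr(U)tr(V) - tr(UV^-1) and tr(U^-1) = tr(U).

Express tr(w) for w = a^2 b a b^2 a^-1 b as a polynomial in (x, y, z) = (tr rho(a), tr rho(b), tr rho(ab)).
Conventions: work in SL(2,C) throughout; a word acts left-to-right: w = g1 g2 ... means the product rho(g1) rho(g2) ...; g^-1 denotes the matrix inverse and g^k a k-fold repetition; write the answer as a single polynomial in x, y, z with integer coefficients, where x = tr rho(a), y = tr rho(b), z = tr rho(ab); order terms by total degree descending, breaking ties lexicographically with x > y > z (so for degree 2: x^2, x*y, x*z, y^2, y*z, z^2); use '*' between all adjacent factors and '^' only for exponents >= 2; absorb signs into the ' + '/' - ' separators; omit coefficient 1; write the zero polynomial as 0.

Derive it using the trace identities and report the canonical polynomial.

apply: tr(a b a b) = tr(a b) tr(a b) - tr(1)  (split on a) = z^2 - 2
tr(a b a) = tr(a) tr(b a) - tr(b)  (reduce the a square) = x*z - y
use: tr(b a b a b) = tr(b) tr(a b a b) - tr(a b a)  (reduce the b square) = y*z^2 - x*z - y
tr(b a b^3 a) = tr(b) tr(b a b a b) - tr(b a b a)  (reduce the b square) = y^2*z^2 - x*y*z - y^2 - z^2 + 2
apply: tr(b a b) = tr(b) tr(a b) - tr(a)  (reduce the b square) = y*z - x
tr(b a b^2) = tr(b) tr(b a b) - tr(b a)  (reduce the b square) = y^2*z - x*y - z
apply: tr(b a b^3) = tr(b) tr(b a b^2) - tr(b a b)  (reduce the b square) = y^3*z - x*y^2 - 2*y*z + x
use: tr(b a^2 b a b^2) = tr(a) tr(b a b^3 a) - tr(b a b^3)  (reduce the a square) = x*y^2*z^2 - x^2*y*z - y^3*z - x*z^2 + 2*y*z + x
tr(b a b a b a) = tr(b a b a) tr(b a) - tr(a b)  (split on b) = z^3 - 3*z
apply: tr(a b a^2 b a b) = tr(a) tr(b a b a b a) - tr(b a b a b)  (reduce the a square) = x*z^3 - y*z^2 - 2*x*z + y
use: tr(b a^2 b a) = tr(a) tr(b a b a) - tr(b a b)  (reduce the a square) = x*z^2 - y*z - x
tr(b^2) = tr(b) tr(b) - tr(1)  (reduce the b square) = y^2 - 2
tr(b a^2 b) = tr(a) tr(b^2 a) - tr(b^2)  (reduce the a square) = x*y*z - x^2 - y^2 + 2
tr(a b a^2 b a) = tr(a) tr(b a^2 b a) - tr(b a^2 b)  (reduce the a square) = x^2*z^2 - 2*x*y*z + y^2 - 2
use: tr(b a^2 b a b^2 a) = tr(b) tr(a b a^2 b a b) - tr(a b a^2 b a)  (reduce the b square) = x*y*z^3 - x^2*z^2 - y^2*z^2 + 2
tr(a^2 b a b^2 a^-1 b) = tr(b a^2 b a b^2) tr(a) - tr(b a^2 b a b^2 a)  (eliminate a^-1) = x^2*y^2*z^2 - x^3*y*z - x*y^3*z - x*y*z^3 + y^2*z^2 + 2*x*y*z + x^2 - 2

x^2*y^2*z^2 - x^3*y*z - x*y^3*z - x*y*z^3 + y^2*z^2 + 2*x*y*z + x^2 - 2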